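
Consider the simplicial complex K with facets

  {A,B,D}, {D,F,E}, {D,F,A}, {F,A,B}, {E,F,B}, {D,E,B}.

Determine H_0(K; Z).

Take the total order A < B < D < E < F on the vertex set. Then K (dimension 2) consists of the simplices:

  0-simplices (5): A, B, D, E, F
  1-simplices (9): AB, AD, AF, BD, BE, BF, DE, DF, EF
  2-simplices (6): ABD, ABF, ADF, BDE, BEF, DEF

Hence C_0 ≅ Z^5, C_1 ≅ Z^9, C_2 ≅ Z^6.

Boundary ∂_1: C_1 → C_0 is given by ∂[p,q] = [q] − [p].
The resulting 5×9 matrix has rank 4, and its Smith normal form has invariant factors (1,1,1,1).

Boundary ∂_2: C_2 → C_1 maps a triangle to the signed sum of its edges. For instance
  ∂ABD = BD − AD + AB,
  ∂BEF = EF − BF + BE.
The 9×6 boundary matrix has rank 5 and Smith normal form diag(1,1,1,1,1).

Computing H_k = (kernel of ∂_k) / (image of ∂_{k+1}):

  H_0: rank C_0 − rank ∂_1 = 5 − 4 = 1, and the invariant factors of ∂_1 are all 1, so H_0 ≅ Z.

(K is a triangulation of the 2-sphere S^2.)

H_0 ≅ Z.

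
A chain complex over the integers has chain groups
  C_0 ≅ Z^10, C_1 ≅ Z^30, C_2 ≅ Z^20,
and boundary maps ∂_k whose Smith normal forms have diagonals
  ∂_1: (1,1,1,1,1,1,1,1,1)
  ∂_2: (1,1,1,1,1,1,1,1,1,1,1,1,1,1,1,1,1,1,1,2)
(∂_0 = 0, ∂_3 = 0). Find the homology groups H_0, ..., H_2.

H_0 = Z,  H_1 = Z ⊕ Z/2,  H_2 = 0.

H_0: b_0 = 10 − 0 − 9 = 1; torsion from ∂_1 factors > 1: none. So H_0 = Z.
H_1: b_1 = 30 − 9 − 20 = 1; torsion from ∂_2 factors > 1: [2]. So H_1 = Z ⊕ Z/2.
H_2: b_2 = 20 − 20 − 0 = 0; torsion from ∂_3 factors > 1: none. So H_2 = 0.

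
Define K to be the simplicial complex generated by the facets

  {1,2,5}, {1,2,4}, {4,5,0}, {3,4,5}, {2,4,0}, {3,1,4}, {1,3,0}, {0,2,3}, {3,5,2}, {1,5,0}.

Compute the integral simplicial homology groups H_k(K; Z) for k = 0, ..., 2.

K has 6 vertices, 15 edges, 10 triangles.
rank ∂_0 = 0, rank ∂_1 = 5 ⇒ b_0 = 6 − 0 − 5 = 1; all invariant factors of ∂_1 are 1 so no torsion. So H_0 ≅ Z.
rank ∂_1 = 5, rank ∂_2 = 10 ⇒ b_1 = 15 − 5 − 10 = 0; ∂_2 has invariant factor(s) [2] giving torsion. So H_1 ≅ Z/2Z.
rank ∂_2 = 10, rank ∂_3 = 0 ⇒ b_2 = 10 − 10 − 0 = 0. So H_2 ≅ 0.

H_0 ≅ Z,  H_1 ≅ Z/2Z,  H_2 = 0.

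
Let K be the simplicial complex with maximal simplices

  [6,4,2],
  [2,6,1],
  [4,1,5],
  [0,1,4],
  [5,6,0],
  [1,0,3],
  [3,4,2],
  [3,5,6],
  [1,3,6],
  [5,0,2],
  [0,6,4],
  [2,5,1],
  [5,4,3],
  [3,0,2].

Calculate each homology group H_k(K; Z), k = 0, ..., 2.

Take the total order 0 < 1 < 2 < 3 < 4 < 5 < 6 on the vertex set. Then K (dimension 2) consists of the simplices:

  0-simplices (7): [0], [1], [2], [3], [4], [5], [6]
  1-simplices (21): [0,1], [0,2], [0,3], [0,4], [0,5], [0,6], [1,2], [1,3], [1,4], [1,5], [1,6], [2,3], [2,4], [2,5], [2,6], [3,4], [3,5], [3,6], [4,5], [4,6], [5,6]
  2-simplices (14): [0,1,3], [0,1,4], [0,2,3], [0,2,5], [0,4,6], [0,5,6], [1,2,5], [1,2,6], [1,3,6], [1,4,5], [2,3,4], [2,4,6], [3,4,5], [3,5,6]

so the chain groups are C_0 ≅ Z^7, C_1 ≅ Z^21, C_2 ≅ Z^14.

Boundary ∂_1: C_1 → C_0 maps an edge to its endpoints' difference, ∂[p,q] = q − p. For instance
  ∂[0,1] = [1] − [0].
The resulting 7×21 matrix has rank 6, and its Smith normal form has invariant factors (1,1,1,1,1,1).

Boundary ∂_2: C_2 → C_1 acts by ∂[p,q,r] = [q,r] − [p,r] + [p,q]. For instance
  ∂[0,1,3] = [1,3] − [0,3] + [0,1],
  ∂[1,4,5] = [4,5] − [1,5] + [1,4].
As a 21×14 matrix over Z this has rank 13, with invariant factors (1,1,1,1,1,1,1,1,1,1,1,1,1).

From H_k ≅ ker(∂_k) / im(∂_{k+1}) we obtain:

  H_0: rank C_0 − rank ∂_1 = 7 − 6 = 1, and the invariant factors of ∂_1 are all 1, so H_0 = Z.
  H_1: rank ker ∂_1 − rank ∂_2 = (21 − 6) − 13 = 2, and the invariant factors of ∂_2 are all 1, so H_1 = Z^2.
  H_2: rank ker ∂_2 − rank ∂_3 = (14 − 13) − 0 = 1, and there is no ∂_3, so H_2 = Z.

As a check, the Euler characteristic is 7 − 21 + 14 = 0, which agrees with 1 − 2 + 1 = 0.

H_0 = Z,  H_1 = Z^2,  H_2 = Z.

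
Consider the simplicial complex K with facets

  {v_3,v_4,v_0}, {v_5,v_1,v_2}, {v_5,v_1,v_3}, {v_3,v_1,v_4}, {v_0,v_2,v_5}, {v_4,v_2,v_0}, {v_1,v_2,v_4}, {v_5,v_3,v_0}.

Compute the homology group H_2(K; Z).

K has 6 vertices, 12 edges, 8 triangles.
rank ∂_2 = 7, rank ∂_3 = 0 ⇒ b_2 = 8 − 7 − 0 = 1. So H_2 = Z.

H_2 ≅ Z.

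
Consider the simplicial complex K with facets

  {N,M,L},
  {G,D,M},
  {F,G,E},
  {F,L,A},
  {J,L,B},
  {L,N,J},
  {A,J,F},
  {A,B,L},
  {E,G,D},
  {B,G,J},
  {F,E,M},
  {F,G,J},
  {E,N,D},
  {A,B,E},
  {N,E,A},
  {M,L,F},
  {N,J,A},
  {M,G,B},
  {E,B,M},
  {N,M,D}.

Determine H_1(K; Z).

H_1 = Z ⊕ Z/2.

Fix the vertex order A < B < D < E < F < G < J < L < M < N and write every simplex with vertices in increasing order. Then dim K = 2 and the simplices of K are:

  0-simplices (10): A, B, D, E, F, G, J, L, M, N
  1-simplices (30): AB, AE, AF, AJ, AL, AN, BE, BG, BJ, BL, BM, DE, DG, DM, DN, EF, EG, EM, EN, FG, FJ, FL, FM, GJ, GM, JL, JN, LM, LN, MN
  2-simplices (20): ABE, ABL, AEN, AFJ, AFL, AJN, BEM, BGJ, BGM, BJL, DEG, DEN, DGM, DMN, EFG, EFM, FGJ, FLM, JLN, LMN

Hence C_0 ≅ Z^10, C_1 ≅ Z^30, C_2 ≅ Z^20.

Boundary ∂_1: C_1 → C_0 is given by ∂[p,q] = [q] − [p].
As a 10×30 matrix over Z this has rank 9, with invariant factors (1,1,1,1,1,1,1,1,1).

The boundary map ∂_2: C_2 → C_1 sends each 2-simplex [p,q,r] to [q,r] − [p,r] + [p,q]. For instance
  ∂EFG = FG − EG + EF,
  ∂ABE = BE − AE + AB.
The 30×20 boundary matrix has rank 20 and Smith normal form diag(1,1,1,1,1,1,1,1,1,1,1,1,1,1,1,1,1,1,1,2).

Now H_k = ker ∂_k / im ∂_{k+1}, so:

  H_1: rank ker ∂_1 − rank ∂_2 = (30 − 9) − 20 = 1, and ∂_2 has invariant factor 2 > 1, so H_1 = Z ⊕ Z/2.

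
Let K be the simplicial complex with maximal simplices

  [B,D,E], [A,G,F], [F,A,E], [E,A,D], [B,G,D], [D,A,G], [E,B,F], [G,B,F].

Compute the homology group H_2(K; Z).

H_2 ≅ Z.

Take the total order A < B < D < E < F < G on the vertex set. Then K (dimension 2) consists of the simplices:

  0-simplices (6): A, B, D, E, F, G
  1-simplices (12): AD, AE, AF, AG, BD, BE, BF, BG, DE, DG, EF, FG
  2-simplices (8): ADE, ADG, AEF, AFG, BDE, BDG, BEF, BFG

giving chain groups C_0 ≅ Z^6, C_1 ≅ Z^12, C_2 ≅ Z^8.

Boundary ∂_1: C_1 → C_0 maps an edge to its endpoints' difference, ∂[p,q] = q − p. For instance
  ∂DE = E − D.
The resulting 6×12 matrix has rank 5, and its Smith normal form has invariant factors (1,1,1,1,1).

Boundary ∂_2: C_2 → C_1 acts by ∂[p,q,r] = [q,r] − [p,r] + [p,q]. For instance
  ∂ADG = DG − AG + AD,
  ∂AFG = FG − AG + AF.
The 12×8 boundary matrix has rank 7 and Smith normal form diag(1,1,1,1,1,1,1).

Now H_k = ker ∂_k / im ∂_{k+1}, so:

  H_2: rank ker ∂_2 − rank ∂_3 = (8 − 7) − 0 = 1, and there is no ∂_3, so H_2 ≅ Z.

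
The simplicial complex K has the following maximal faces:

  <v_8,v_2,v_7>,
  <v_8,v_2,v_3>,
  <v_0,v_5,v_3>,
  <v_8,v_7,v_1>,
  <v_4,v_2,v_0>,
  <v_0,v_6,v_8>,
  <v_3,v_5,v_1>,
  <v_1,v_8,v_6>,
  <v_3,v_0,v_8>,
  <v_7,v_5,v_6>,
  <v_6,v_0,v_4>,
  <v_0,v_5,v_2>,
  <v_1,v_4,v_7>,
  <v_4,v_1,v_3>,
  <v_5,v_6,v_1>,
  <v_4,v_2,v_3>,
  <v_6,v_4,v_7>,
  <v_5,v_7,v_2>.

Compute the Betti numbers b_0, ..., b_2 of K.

K has 9 vertices, 27 edges, 18 triangles.
rank ∂_0 = 0, rank ∂_1 = 8 ⇒ b_0 = 9 − 0 − 8 = 1; all invariant factors of ∂_1 are 1 so no torsion. So H_0 = Z.
rank ∂_1 = 8, rank ∂_2 = 18 ⇒ b_1 = 27 − 8 − 18 = 1; ∂_2 has invariant factor(s) [2] giving torsion. So H_1 = Z ⊕ Z/2.
rank ∂_2 = 18, rank ∂_3 = 0 ⇒ b_2 = 18 − 18 − 0 = 0. So H_2 = 0.

b_0 = 1, b_1 = 1, b_2 = 0.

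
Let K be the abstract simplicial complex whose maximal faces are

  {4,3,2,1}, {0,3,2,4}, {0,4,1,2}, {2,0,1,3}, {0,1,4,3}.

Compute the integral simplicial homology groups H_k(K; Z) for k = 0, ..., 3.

H_0 = Z,  H_1 = 0,  H_2 = 0,  H_3 = Z.

Take the total order 0 < 1 < 2 < 3 < 4 on the vertex set. Then K (dimension 3) consists of the simplices:

  0-simplices (5): [0], [1], [2], [3], [4]
  1-simplices (10): [0,1], [0,2], [0,3], [0,4], [1,2], [1,3], [1,4], [2,3], [2,4], [3,4]
  2-simplices (10): [0,1,2], [0,1,3], [0,1,4], [0,2,3], [0,2,4], [0,3,4], [1,2,3], [1,2,4], [1,3,4], [2,3,4]
  3-simplices (5): [0,1,2,3], [0,1,2,4], [0,1,3,4], [0,2,3,4], [1,2,3,4]

giving chain groups C_0 ≅ Z^5, C_1 ≅ Z^10, C_2 ≅ Z^10, C_3 ≅ Z^5.

Boundary ∂_1: C_1 → C_0 sends each edge [p,q] (with p < q) to q − p. For instance
  ∂[0,2] = [2] − [0].
The resulting 5×10 matrix has rank 4, and its Smith normal form has invariant factors (1,1,1,1).

∂_2: C_2 → C_1 maps a triangle to the signed sum of its edges. For instance
  ∂[0,1,2] = [1,2] − [0,2] + [0,1],
  ∂[1,2,3] = [2,3] − [1,3] + [1,2].
As a 10×10 matrix over Z this has rank 6, with invariant factors (1,1,1,1,1,1).

∂_3: C_3 → C_2 sends each 3-simplex σ to the alternating sum Σ_i (−1)^i (σ with its i-th vertex removed). For instance
  ∂[1,2,3,4] = [2,3,4] − [1,3,4] + [1,2,4] − [1,2,3],
  ∂[0,2,3,4] = [2,3,4] − [0,3,4] + [0,2,4] − [0,2,3].
The resulting 10×5 matrix has rank 4, and its Smith normal form has invariant factors (1,1,1,1).

Reading off H_k = ker ∂_k / im ∂_{k+1}:

  H_0: rank C_0 − rank ∂_1 = 5 − 4 = 1, and the invariant factors of ∂_1 are all 1, so H_0 = Z.
  H_1: rank ker ∂_1 − rank ∂_2 = (10 − 4) − 6 = 0, and the invariant factors of ∂_2 are all 1, so H_1 = 0.
  H_2: rank ker ∂_2 − rank ∂_3 = (10 − 6) − 4 = 0, and the invariant factors of ∂_3 are all 1, so H_2 = 0.
  H_3: rank ker ∂_3 − rank ∂_4 = (5 − 4) − 0 = 1, and there is no ∂_4, so H_3 = Z.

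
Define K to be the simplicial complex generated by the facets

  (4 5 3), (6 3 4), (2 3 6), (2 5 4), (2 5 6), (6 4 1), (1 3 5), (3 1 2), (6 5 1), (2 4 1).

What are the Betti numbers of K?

b_0 = 1, b_1 = 0, b_2 = 0.

Take the total order 1 < 2 < 3 < 4 < 5 < 6 on the vertex set. Then K (dimension 2) consists of the simplices:

  0-simplices (6): [1], [2], [3], [4], [5], [6]
  1-simplices (15): [1,2], [1,3], [1,4], [1,5], [1,6], [2,3], [2,4], [2,5], [2,6], [3,4], [3,5], [3,6], [4,5], [4,6], [5,6]
  2-simplices (10): [1,2,3], [1,2,4], [1,3,5], [1,4,6], [1,5,6], [2,3,6], [2,4,5], [2,5,6], [3,4,5], [3,4,6]

Hence C_0 ≅ Z^6, C_1 ≅ Z^15, C_2 ≅ Z^10.

∂_1: C_1 → C_0 maps an edge to its endpoints' difference, ∂[p,q] = q − p.
This gives a 6×15 integer matrix of rank 5; reducing to Smith normal form yields diagonal entries (1,1,1,1,1).

Boundary ∂_2: C_2 → C_1 sends each 2-simplex [p,q,r] to [q,r] − [p,r] + [p,q]. For instance
  ∂[1,5,6] = [5,6] − [1,6] + [1,5],
  ∂[3,4,6] = [4,6] − [3,6] + [3,4].
The 15×10 boundary matrix has rank 10 and Smith normal form diag(1,1,1,1,1,1,1,1,1,2).

Reading off H_k = ker ∂_k / im ∂_{k+1}:

  H_0: rank C_0 − rank ∂_1 = 6 − 5 = 1, and the invariant factors of ∂_1 are all 1, so H_0 = Z.
  H_1: rank ker ∂_1 − rank ∂_2 = (15 − 5) − 10 = 0, and ∂_2 has invariant factor 2 > 1, so H_1 = Z/2.
  H_2: rank ker ∂_2 − rank ∂_3 = (10 − 10) − 0 = 0, and there is no ∂_3, so H_2 = 0.

As a check, the Euler characteristic is 6 − 15 + 10 = 1, which agrees with 1 − 0 + 0 = 1.

Hence the Betti numbers are b_0 = 1, b_1 = 0, b_2 = 0.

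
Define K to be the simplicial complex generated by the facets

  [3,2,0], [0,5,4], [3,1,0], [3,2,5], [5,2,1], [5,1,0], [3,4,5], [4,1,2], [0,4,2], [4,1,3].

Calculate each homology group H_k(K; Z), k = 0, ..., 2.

Fix the vertex order 0 < 1 < 2 < 3 < 4 < 5 and write every simplex with vertices in increasing order. Then dim K = 2 and the simplices of K are:

  0-simplices (6): [0], [1], [2], [3], [4], [5]
  1-simplices (15): [0,1], [0,2], [0,3], [0,4], [0,5], [1,2], [1,3], [1,4], [1,5], [2,3], [2,4], [2,5], [3,4], [3,5], [4,5]
  2-simplices (10): [0,1,3], [0,1,5], [0,2,3], [0,2,4], [0,4,5], [1,2,4], [1,2,5], [1,3,4], [2,3,5], [3,4,5]

giving chain groups C_0 ≅ Z^6, C_1 ≅ Z^15, C_2 ≅ Z^10.

The boundary map ∂_1: C_1 → C_0 sends each edge [p,q] (with p < q) to q − p.
As a 6×15 matrix over Z this has rank 5, with invariant factors (1,1,1,1,1).

∂_2: C_2 → C_1 maps a triangle to the signed sum of its edges. For instance
  ∂[0,1,5] = [1,5] − [0,5] + [0,1],
  ∂[0,2,3] = [2,3] − [0,3] + [0,2].
As a 15×10 matrix over Z this has rank 10, with invariant factors (1,1,1,1,1,1,1,1,1,2).

Computing H_k = (kernel of ∂_k) / (image of ∂_{k+1}):

  H_0: rank C_0 − rank ∂_1 = 6 − 5 = 1, and the invariant factors of ∂_1 are all 1, so H_0 ≅ Z.
  H_1: rank ker ∂_1 − rank ∂_2 = (15 − 5) − 10 = 0, and ∂_2 has invariant factor 2 > 1, so H_1 ≅ Z/2.
  H_2: rank ker ∂_2 − rank ∂_3 = (10 − 10) − 0 = 0, and there is no ∂_3, so H_2 ≅ 0.

As a check, the Euler characteristic is 6 − 15 + 10 = 1, which agrees with 1 − 0 + 0 = 1.

H_0 ≅ Z,  H_1 ≅ Z/2,  H_2 = 0.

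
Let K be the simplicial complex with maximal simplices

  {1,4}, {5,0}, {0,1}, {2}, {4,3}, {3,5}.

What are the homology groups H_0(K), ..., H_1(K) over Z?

H_0 = Z^2,  H_1 = Z.

K has 6 vertices, 5 edges.
rank ∂_0 = 0, rank ∂_1 = 4 ⇒ b_0 = 6 − 0 − 4 = 2; all invariant factors of ∂_1 are 1 so no torsion. So H_0 = Z^2.
rank ∂_1 = 4, rank ∂_2 = 0 ⇒ b_1 = 5 − 4 − 0 = 1. So H_1 = Z.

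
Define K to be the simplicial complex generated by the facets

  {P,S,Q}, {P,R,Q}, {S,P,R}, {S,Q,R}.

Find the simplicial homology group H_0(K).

H_0 ≅ Z.

Fix the vertex order P < Q < R < S and write every simplex with vertices in increasing order. Then dim K = 2 and the simplices of K are:

  0-simplices (4): P, Q, R, S
  1-simplices (6): PQ, PR, PS, QR, QS, RS
  2-simplices (4): PQR, PQS, PRS, QRS

giving chain groups C_0 ≅ Z^4, C_1 ≅ Z^6, C_2 ≅ Z^4.

Boundary ∂_1: C_1 → C_0 maps an edge to its endpoints' difference, ∂[p,q] = q − p.
As a 4×6 matrix over Z this has rank 3, with invariant factors (1,1,1).

Boundary ∂_2: C_2 → C_1 acts by ∂[p,q,r] = [q,r] − [p,r] + [p,q]. For instance
  ∂PRS = RS − PS + PR,
  ∂PQS = QS − PS + PQ.
As a 6×4 matrix over Z this has rank 3, with invariant factors (1,1,1).

Now H_k = ker ∂_k / im ∂_{k+1}, so:

  H_0: rank C_0 − rank ∂_1 = 4 − 3 = 1, and the invariant factors of ∂_1 are all 1, so H_0 = Z.

(K is a triangulation of the 2-sphere S^2.)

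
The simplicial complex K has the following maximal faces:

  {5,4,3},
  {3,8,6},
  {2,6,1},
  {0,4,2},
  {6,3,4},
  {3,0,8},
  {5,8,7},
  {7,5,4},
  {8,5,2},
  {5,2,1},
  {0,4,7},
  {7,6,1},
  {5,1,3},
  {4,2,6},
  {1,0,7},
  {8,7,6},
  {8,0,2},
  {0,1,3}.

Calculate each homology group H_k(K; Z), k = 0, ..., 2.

H_0 ≅ Z,  H_1 ≅ Z^2,  H_2 ≅ Z.

Order the vertices as 0 < 1 < 2 < 3 < 4 < 5 < 6 < 7 < 8. Listing each simplex with vertices in this order, K has dimension 2 with simplices:

  0-simplices (9): [0], [1], [2], [3], [4], [5], [6], [7], [8]
  1-simplices (27): (27 of them)
  2-simplices (18): [0,1,3], [0,1,7], [0,2,4], [0,2,8], [0,3,8], [0,4,7], [1,2,5], [1,2,6], [1,3,5], [1,6,7], [2,4,6], [2,5,8], [3,4,5], [3,4,6], [3,6,8], [4,5,7], [5,7,8], [6,7,8]

so the chain groups are C_0 ≅ Z^9, C_1 ≅ Z^27, C_2 ≅ Z^18.

Boundary ∂_1: C_1 → C_0 is given by ∂[p,q] = [q] − [p].
As a 9×27 matrix over Z this has rank 8, with invariant factors (1,1,1,1,1,1,1,1).

The boundary map ∂_2: C_2 → C_1 maps a triangle to the signed sum of its edges. For instance
  ∂[0,3,8] = [3,8] − [0,8] + [0,3],
  ∂[1,6,7] = [6,7] − [1,7] + [1,6].
This gives a 27×18 integer matrix of rank 17; reducing to Smith normal form yields diagonal entries (1,1,1,1,1,1,1,1,1,1,1,1,1,1,1,1,1).

Computing H_k = (kernel of ∂_k) / (image of ∂_{k+1}):

  H_0: rank C_0 − rank ∂_1 = 9 − 8 = 1, and the invariant factors of ∂_1 are all 1, so H_0 = Z.
  H_1: rank ker ∂_1 − rank ∂_2 = (27 − 8) − 17 = 2, and the invariant factors of ∂_2 are all 1, so H_1 = Z^2.
  H_2: rank ker ∂_2 − rank ∂_3 = (18 − 17) − 0 = 1, and there is no ∂_3, so H_2 = Z.

(K is a triangulation of the torus T^2.)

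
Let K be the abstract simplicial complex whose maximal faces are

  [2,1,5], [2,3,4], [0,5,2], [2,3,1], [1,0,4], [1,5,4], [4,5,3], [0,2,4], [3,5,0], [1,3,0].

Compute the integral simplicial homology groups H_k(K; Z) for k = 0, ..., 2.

H_0 ≅ Z,  H_1 ≅ Z/2,  H_2 = 0.

We work with the vertex ordering 0 < 1 < 2 < 3 < 4 < 5. The simplices of K, each written with vertices in increasing order, are:

  0-simplices (6): [0], [1], [2], [3], [4], [5]
  1-simplices (15): [0,1], [0,2], [0,3], [0,4], [0,5], [1,2], [1,3], [1,4], [1,5], [2,3], [2,4], [2,5], [3,4], [3,5], [4,5]
  2-simplices (10): [0,1,3], [0,1,4], [0,2,4], [0,2,5], [0,3,5], [1,2,3], [1,2,5], [1,4,5], [2,3,4], [3,4,5]

giving chain groups C_0 ≅ Z^6, C_1 ≅ Z^15, C_2 ≅ Z^10.

Boundary ∂_1: C_1 → C_0 is given by ∂[p,q] = [q] − [p].
This gives a 6×15 integer matrix of rank 5; reducing to Smith normal form yields diagonal entries (1,1,1,1,1).

The boundary map ∂_2: C_2 → C_1 maps a triangle to the signed sum of its edges. For instance
  ∂[0,2,5] = [2,5] − [0,5] + [0,2],
  ∂[2,3,4] = [3,4] − [2,4] + [2,3].
As a 15×10 matrix over Z this has rank 10, with invariant factors (1,1,1,1,1,1,1,1,1,2).

Computing H_k = (kernel of ∂_k) / (image of ∂_{k+1}):

  H_0: rank C_0 − rank ∂_1 = 6 − 5 = 1, and the invariant factors of ∂_1 are all 1, so H_0 ≅ Z.
  H_1: rank ker ∂_1 − rank ∂_2 = (15 − 5) − 10 = 0, and ∂_2 has invariant factor 2 > 1, so H_1 ≅ Z/2.
  H_2: rank ker ∂_2 − rank ∂_3 = (10 − 10) − 0 = 0, and there is no ∂_3, so H_2 ≅ 0.

As a check, the Euler characteristic is 6 − 15 + 10 = 1, which agrees with 1 − 0 + 0 = 1.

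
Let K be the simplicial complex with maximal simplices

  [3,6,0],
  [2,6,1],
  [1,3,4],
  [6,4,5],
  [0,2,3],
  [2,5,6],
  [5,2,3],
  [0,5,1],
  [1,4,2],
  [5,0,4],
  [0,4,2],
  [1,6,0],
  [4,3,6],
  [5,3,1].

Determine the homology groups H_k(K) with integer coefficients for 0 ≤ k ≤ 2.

H_0 = Z,  H_1 = Z^2,  H_2 = Z.

Order the vertices as 0 < 1 < 2 < 3 < 4 < 5 < 6. Listing each simplex with vertices in this order, K has dimension 2 with simplices:

  0-simplices (7): [0], [1], [2], [3], [4], [5], [6]
  1-simplices (21): [0,1], [0,2], [0,3], [0,4], [0,5], [0,6], [1,2], [1,3], [1,4], [1,5], [1,6], [2,3], [2,4], [2,5], [2,6], [3,4], [3,5], [3,6], [4,5], [4,6], [5,6]
  2-simplices (14): [0,1,5], [0,1,6], [0,2,3], [0,2,4], [0,3,6], [0,4,5], [1,2,4], [1,2,6], [1,3,4], [1,3,5], [2,3,5], [2,5,6], [3,4,6], [4,5,6]

giving chain groups C_0 ≅ Z^7, C_1 ≅ Z^21, C_2 ≅ Z^14.

∂_1: C_1 → C_0 is given by ∂[p,q] = [q] − [p]. For instance
  ∂[1,3] = [3] − [1].
The 7×21 boundary matrix has rank 6 and Smith normal form diag(1,1,1,1,1,1).

The boundary map ∂_2: C_2 → C_1 acts by ∂[p,q,r] = [q,r] − [p,r] + [p,q]. For instance
  ∂[3,4,6] = [4,6] − [3,6] + [3,4],
  ∂[0,3,6] = [3,6] − [0,6] + [0,3].
The 21×14 boundary matrix has rank 13 and Smith normal form diag(1,1,1,1,1,1,1,1,1,1,1,1,1).

Reading off H_k = ker ∂_k / im ∂_{k+1}:

  H_0: rank C_0 − rank ∂_1 = 7 − 6 = 1, and the invariant factors of ∂_1 are all 1, so H_0 = Z.
  H_1: rank ker ∂_1 − rank ∂_2 = (21 − 6) − 13 = 2, and the invariant factors of ∂_2 are all 1, so H_1 = Z^2.
  H_2: rank ker ∂_2 − rank ∂_3 = (14 − 13) − 0 = 1, and there is no ∂_3, so H_2 = Z.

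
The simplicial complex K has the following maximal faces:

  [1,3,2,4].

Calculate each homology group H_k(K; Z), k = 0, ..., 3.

Take the total order 1 < 2 < 3 < 4 on the vertex set. Then K (dimension 3) consists of the simplices:

  0-simplices (4): [1], [2], [3], [4]
  1-simplices (6): [1,2], [1,3], [1,4], [2,3], [2,4], [3,4]
  2-simplices (4): [1,2,3], [1,2,4], [1,3,4], [2,3,4]
  3-simplices (1): [1,2,3,4]

so the chain groups are C_0 ≅ Z^4, C_1 ≅ Z^6, C_2 ≅ Z^4, C_3 ≅ Z^1.

The boundary map ∂_1: C_1 → C_0 maps an edge to its endpoints' difference, ∂[p,q] = q − p. For instance
  ∂[1,3] = [3] − [1].
The 4×6 boundary matrix has rank 3 and Smith normal form diag(1,1,1).

∂_2: C_2 → C_1 acts by ∂[p,q,r] = [q,r] − [p,r] + [p,q]. For instance
  ∂[1,2,4] = [2,4] − [1,4] + [1,2],
  ∂[1,2,3] = [2,3] − [1,3] + [1,2].
The resulting 6×4 matrix has rank 3, and its Smith normal form has invariant factors (1,1,1).

The boundary map ∂_3: C_3 → C_2 sends each 3-simplex σ to the alternating sum Σ_i (−1)^i (σ with its i-th vertex removed). For instance
  ∂[1,2,3,4] = [2,3,4] − [1,3,4] + [1,2,4] − [1,2,3].
The resulting 4×1 matrix has rank 1, and its Smith normal form has invariant factors (1).

Reading off H_k = ker ∂_k / im ∂_{k+1}:

  H_0: rank C_0 − rank ∂_1 = 4 − 3 = 1, and the invariant factors of ∂_1 are all 1, so H_0 = Z.
  H_1: rank ker ∂_1 − rank ∂_2 = (6 − 3) − 3 = 0, and the invariant factors of ∂_2 are all 1, so H_1 = 0.
  H_2: rank ker ∂_2 − rank ∂_3 = (4 − 3) − 1 = 0, and the invariant factors of ∂_3 are all 1, so H_2 = 0.
  H_3: rank ker ∂_3 − rank ∂_4 = (1 − 1) − 0 = 0, and there is no ∂_4, so H_3 = 0.

(K is a triangulation of the 3-simplex.)

H_0 ≅ Z,  H_1 = 0,  H_2 = 0,  H_3 = 0.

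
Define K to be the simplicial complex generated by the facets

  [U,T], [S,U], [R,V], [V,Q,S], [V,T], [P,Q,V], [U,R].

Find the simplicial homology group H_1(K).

H_1 ≅ Z^2.

K has 7 vertices, 10 edges, 2 triangles.
rank ∂_1 = 6, rank ∂_2 = 2 ⇒ b_1 = 10 − 6 − 2 = 2; all invariant factors of ∂_2 are 1 so no torsion. So H_1 = Z^2.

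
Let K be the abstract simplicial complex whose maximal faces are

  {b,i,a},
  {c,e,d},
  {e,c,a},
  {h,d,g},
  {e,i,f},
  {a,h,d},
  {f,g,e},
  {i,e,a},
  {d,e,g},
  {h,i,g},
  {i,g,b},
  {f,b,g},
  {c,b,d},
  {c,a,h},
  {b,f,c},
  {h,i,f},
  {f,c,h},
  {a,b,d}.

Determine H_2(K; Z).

H_2 ≅ 0.

Order the vertices as a < b < c < d < e < f < g < h < i. Listing each simplex with vertices in this order, K has dimension 2 with simplices:

  0-simplices (9): a, b, c, d, e, f, g, h, i
  1-simplices (27): ab, ac, ad, ae, ah, ai, bc, bd, bf, bg, bi, cd, ce, cf, ch, de, dg, dh, ef, eg, ei, fg, fh, fi, gh, gi, hi
  2-simplices (18): abd, abi, ace, ach, adh, aei, bcd, bcf, bfg, bgi, cde, cfh, deg, dgh, efg, efi, fhi, ghi

Hence C_0 ≅ Z^9, C_1 ≅ Z^27, C_2 ≅ Z^18.

∂_1: C_1 → C_0 sends each edge [p,q] (with p < q) to q − p. For instance
  ∂ah = h − a.
The 9×27 boundary matrix has rank 8 and Smith normal form diag(1,1,1,1,1,1,1,1).

The boundary map ∂_2: C_2 → C_1 maps a triangle to the signed sum of its edges. For instance
  ∂bfg = fg − bg + bf,
  ∂abi = bi − ai + ab.
This gives a 27×18 integer matrix of rank 18; reducing to Smith normal form yields diagonal entries (1,1,1,1,1,1,1,1,1,1,1,1,1,1,1,1,1,2).

From H_k ≅ ker(∂_k) / im(∂_{k+1}) we obtain:

  H_2: rank ker ∂_2 − rank ∂_3 = (18 − 18) − 0 = 0, and there is no ∂_3, so H_2 ≅ 0.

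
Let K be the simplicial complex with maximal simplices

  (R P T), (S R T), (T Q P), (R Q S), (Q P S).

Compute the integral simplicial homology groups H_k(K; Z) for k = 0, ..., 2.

H_0 = Z,  H_1 = Z,  H_2 = 0.

We work with the vertex ordering P < Q < R < S < T. The simplices of K, each written with vertices in increasing order, are:

  0-simplices (5): P, Q, R, S, T
  1-simplices (10): PQ, PR, PS, PT, QR, QS, QT, RS, RT, ST
  2-simplices (5): PQS, PQT, PRT, QRS, RST

giving chain groups C_0 ≅ Z^5, C_1 ≅ Z^10, C_2 ≅ Z^5.

Boundary ∂_1: C_1 → C_0 maps an edge to its endpoints' difference, ∂[p,q] = q − p. For instance
  ∂QS = S − Q.
This gives a 5×10 integer matrix of rank 4; reducing to Smith normal form yields diagonal entries (1,1,1,1).

Boundary ∂_2: C_2 → C_1 maps a triangle to the signed sum of its edges. For instance
  ∂RST = ST − RT + RS,
  ∂PRT = RT − PT + PR.
As a 10×5 matrix over Z this has rank 5, with invariant factors (1,1,1,1,1).

From H_k ≅ ker(∂_k) / im(∂_{k+1}) we obtain:

  H_0: rank C_0 − rank ∂_1 = 5 − 4 = 1, and the invariant factors of ∂_1 are all 1, so H_0 ≅ Z.
  H_1: rank ker ∂_1 − rank ∂_2 = (10 − 4) − 5 = 1, and the invariant factors of ∂_2 are all 1, so H_1 ≅ Z.
  H_2: rank ker ∂_2 − rank ∂_3 = (5 − 5) − 0 = 0, and there is no ∂_3, so H_2 ≅ 0.

As a check, the Euler characteristic is 5 − 10 + 5 = 0, which agrees with 1 − 1 + 0 = 0.
(K is a triangulation of the Möbius band.)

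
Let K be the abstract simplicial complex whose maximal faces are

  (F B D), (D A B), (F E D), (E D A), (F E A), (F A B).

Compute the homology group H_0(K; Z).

H_0 = Z.

We work with the vertex ordering A < B < D < E < F. The simplices of K, each written with vertices in increasing order, are:

  0-simplices (5): A, B, D, E, F
  1-simplices (9): AB, AD, AE, AF, BD, BF, DE, DF, EF
  2-simplices (6): ABD, ABF, ADE, AEF, BDF, DEF

so the chain groups are C_0 ≅ Z^5, C_1 ≅ Z^9, C_2 ≅ Z^6.

Boundary ∂_1: C_1 → C_0 is given by ∂[p,q] = [q] − [p].
The 5×9 boundary matrix has rank 4 and Smith normal form diag(1,1,1,1).

∂_2: C_2 → C_1 maps a triangle to the signed sum of its edges. For instance
  ∂ABD = BD − AD + AB,
  ∂ADE = DE − AE + AD.
This gives a 9×6 integer matrix of rank 5; reducing to Smith normal form yields diagonal entries (1,1,1,1,1).

Now H_k = ker ∂_k / im ∂_{k+1}, so:

  H_0: rank C_0 − rank ∂_1 = 5 − 4 = 1, and the invariant factors of ∂_1 are all 1, so H_0 = Z.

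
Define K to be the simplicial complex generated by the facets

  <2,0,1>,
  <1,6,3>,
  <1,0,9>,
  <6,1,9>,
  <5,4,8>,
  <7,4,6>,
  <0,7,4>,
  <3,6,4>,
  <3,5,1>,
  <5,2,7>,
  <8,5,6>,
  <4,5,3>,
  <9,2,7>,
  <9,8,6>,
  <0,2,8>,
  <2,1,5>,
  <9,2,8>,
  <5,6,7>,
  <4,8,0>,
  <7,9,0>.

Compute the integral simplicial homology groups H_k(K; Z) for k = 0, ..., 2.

H_0 = Z,  H_1 = Z ⊕ Z_2,  H_2 = 0.

Fix the vertex order 0 < 1 < 2 < 3 < 4 < 5 < 6 < 7 < 8 < 9 and write every simplex with vertices in increasing order. Then dim K = 2 and the simplices of K are:

  0-simplices (10): [0], [1], [2], [3], [4], [5], [6], [7], [8], [9]
  1-simplices (30): (30 of them)
  2-simplices (20): (20 of them)

so the chain groups are C_0 ≅ Z^10, C_1 ≅ Z^30, C_2 ≅ Z^20.

∂_1: C_1 → C_0 sends each edge [p,q] (with p < q) to q − p. For instance
  ∂[4,7] = [7] − [4].
As a 10×30 matrix over Z this has rank 9, with invariant factors (1,1,1,1,1,1,1,1,1).

Boundary ∂_2: C_2 → C_1 maps a triangle to the signed sum of its edges. For instance
  ∂[3,4,6] = [4,6] − [3,6] + [3,4],
  ∂[1,3,5] = [3,5] − [1,5] + [1,3].
The resulting 30×20 matrix has rank 20, and its Smith normal form has invariant factors (1,1,1,1,1,1,1,1,1,1,1,1,1,1,1,1,1,1,1,2).

From H_k ≅ ker(∂_k) / im(∂_{k+1}) we obtain:

  H_0: rank C_0 − rank ∂_1 = 10 − 9 = 1, and the invariant factors of ∂_1 are all 1, so H_0 ≅ Z.
  H_1: rank ker ∂_1 − rank ∂_2 = (30 − 9) − 20 = 1, and ∂_2 has invariant factor 2 > 1, so H_1 ≅ Z ⊕ Z_2.
  H_2: rank ker ∂_2 − rank ∂_3 = (20 − 20) − 0 = 0, and there is no ∂_3, so H_2 ≅ 0.

As a check, the Euler characteristic is 10 − 30 + 20 = 0, which agrees with 1 − 1 + 0 = 0.
(K is a triangulation of the Klein bottle.)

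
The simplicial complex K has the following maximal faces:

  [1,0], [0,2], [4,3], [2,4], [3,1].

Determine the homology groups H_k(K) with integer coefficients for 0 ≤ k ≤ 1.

H_0 = Z,  H_1 = Z.

Fix the vertex order 0 < 1 < 2 < 3 < 4 and write every simplex with vertices in increasing order. Then dim K = 1 and the simplices of K are:

  0-simplices (5): [0], [1], [2], [3], [4]
  1-simplices (5): [0,1], [0,2], [1,3], [2,4], [3,4]

Hence C_0 ≅ Z^5, C_1 ≅ Z^5.

∂_1: C_1 → C_0 sends each edge [p,q] (with p < q) to q − p.
This gives a 5×5 integer matrix of rank 4; reducing to Smith normal form yields diagonal entries (1,1,1,1).

Reading off H_k = ker ∂_k / im ∂_{k+1}:

  H_0: rank C_0 − rank ∂_1 = 5 − 4 = 1, and the invariant factors of ∂_1 are all 1, so H_0 = Z.
  H_1: rank ker ∂_1 − rank ∂_2 = (5 − 4) − 0 = 1, and there is no ∂_2, so H_1 = Z.

As a check, the Euler characteristic is 5 − 5 = 0, which agrees with 1 − 1 = 0.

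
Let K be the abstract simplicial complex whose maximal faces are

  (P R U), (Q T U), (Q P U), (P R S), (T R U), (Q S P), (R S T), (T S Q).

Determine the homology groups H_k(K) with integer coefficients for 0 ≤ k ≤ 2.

Take the total order P < Q < R < S < T < U on the vertex set. Then K (dimension 2) consists of the simplices:

  0-simplices (6): P, Q, R, S, T, U
  1-simplices (12): PQ, PR, PS, PU, QS, QT, QU, RS, RT, RU, ST, TU
  2-simplices (8): PQS, PQU, PRS, PRU, QST, QTU, RST, RTU

so the chain groups are C_0 ≅ Z^6, C_1 ≅ Z^12, C_2 ≅ Z^8.

Boundary ∂_1: C_1 → C_0 sends each edge [p,q] (with p < q) to q − p. For instance
  ∂RU = U − R.
This gives a 6×12 integer matrix of rank 5; reducing to Smith normal form yields diagonal entries (1,1,1,1,1).

Boundary ∂_2: C_2 → C_1 acts by ∂[p,q,r] = [q,r] − [p,r] + [p,q]. For instance
  ∂PRU = RU − PU + PR,
  ∂RTU = TU − RU + RT.
As a 12×8 matrix over Z this has rank 7, with invariant factors (1,1,1,1,1,1,1).

Now H_k = ker ∂_k / im ∂_{k+1}, so:

  H_0: rank C_0 − rank ∂_1 = 6 − 5 = 1, and the invariant factors of ∂_1 are all 1, so H_0 ≅ Z.
  H_1: rank ker ∂_1 − rank ∂_2 = (12 − 5) − 7 = 0, and the invariant factors of ∂_2 are all 1, so H_1 ≅ 0.
  H_2: rank ker ∂_2 − rank ∂_3 = (8 − 7) − 0 = 1, and there is no ∂_3, so H_2 ≅ Z.

H_0 ≅ Z,  H_1 = 0,  H_2 ≅ Z.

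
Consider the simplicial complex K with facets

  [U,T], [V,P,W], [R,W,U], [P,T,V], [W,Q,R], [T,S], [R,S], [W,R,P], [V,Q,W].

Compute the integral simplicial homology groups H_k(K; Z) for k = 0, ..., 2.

H_0 = Z,  H_1 = Z^2,  H_2 = 0.

K has 8 vertices, 15 edges, 6 triangles.
rank ∂_0 = 0, rank ∂_1 = 7 ⇒ b_0 = 8 − 0 − 7 = 1; all invariant factors of ∂_1 are 1 so no torsion. So H_0 ≅ Z.
rank ∂_1 = 7, rank ∂_2 = 6 ⇒ b_1 = 15 − 7 − 6 = 2; all invariant factors of ∂_2 are 1 so no torsion. So H_1 ≅ Z^2.
rank ∂_2 = 6, rank ∂_3 = 0 ⇒ b_2 = 6 − 6 − 0 = 0. So H_2 ≅ 0.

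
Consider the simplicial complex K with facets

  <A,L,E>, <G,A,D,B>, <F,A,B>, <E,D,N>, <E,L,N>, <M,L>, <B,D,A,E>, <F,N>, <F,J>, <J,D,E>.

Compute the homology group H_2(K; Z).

H_2 ≅ 0.

We work with the vertex ordering A < B < D < E < F < G < J < L < M < N. The simplices of K, each written with vertices in increasing order, are:

  0-simplices (10): A, B, D, E, F, G, J, L, M, N
  1-simplices (21): AB, AD, AE, AF, AG, AL, BD, BE, BF, BG, DE, DG, DJ, DN, EJ, EL, EN, FJ, FN, LM, LN
  2-simplices (12): ABD, ABE, ABF, ABG, ADE, ADG, AEL, BDE, BDG, DEJ, DEN, ELN
  3-simplices (2): ABDE, ABDG

so the chain groups are C_0 ≅ Z^10, C_1 ≅ Z^21, C_2 ≅ Z^12, C_3 ≅ Z^2.

∂_1: C_1 → C_0 maps an edge to its endpoints' difference, ∂[p,q] = q − p. For instance
  ∂BF = F − B.
The 10×21 boundary matrix has rank 9 and Smith normal form diag(1,1,1,1,1,1,1,1,1).

The boundary map ∂_2: C_2 → C_1 acts by ∂[p,q,r] = [q,r] − [p,r] + [p,q]. For instance
  ∂BDG = DG − BG + BD,
  ∂DEN = EN − DN + DE.
The 21×12 boundary matrix has rank 10 and Smith normal form diag(1,1,1,1,1,1,1,1,1,1).

∂_3: C_3 → C_2 sends each 3-simplex σ to the alternating sum Σ_i (−1)^i (σ with its i-th vertex removed). For instance
  ∂ABDE = BDE − ADE + ABE − ABD,
  ∂ABDG = BDG − ADG + ABG − ABD.
As a 12×2 matrix over Z this has rank 2, with invariant factors (1,1).

Computing H_k = (kernel of ∂_k) / (image of ∂_{k+1}):

  H_2: rank ker ∂_2 − rank ∂_3 = (12 − 10) − 2 = 0, and the invariant factors of ∂_3 are all 1, so H_2 = 0.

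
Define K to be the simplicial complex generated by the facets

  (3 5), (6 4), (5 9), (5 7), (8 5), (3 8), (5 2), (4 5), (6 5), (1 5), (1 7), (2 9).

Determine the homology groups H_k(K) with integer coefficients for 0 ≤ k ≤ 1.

H_0 = Z,  H_1 = Z^4.

Order the vertices as 1 < 2 < 3 < 4 < 5 < 6 < 7 < 8 < 9. Listing each simplex with vertices in this order, K has dimension 1 with simplices:

  0-simplices (9): [1], [2], [3], [4], [5], [6], [7], [8], [9]
  1-simplices (12): [1,5], [1,7], [2,5], [2,9], [3,5], [3,8], [4,5], [4,6], [5,6], [5,7], [5,8], [5,9]

Hence C_0 ≅ Z^9, C_1 ≅ Z^12.

The boundary map ∂_1: C_1 → C_0 sends each edge [p,q] (with p < q) to q − p. For instance
  ∂[3,8] = [8] − [3].
The resulting 9×12 matrix has rank 8, and its Smith normal form has invariant factors (1,1,1,1,1,1,1,1).

Computing H_k = (kernel of ∂_k) / (image of ∂_{k+1}):

  H_0: rank C_0 − rank ∂_1 = 9 − 8 = 1, and the invariant factors of ∂_1 are all 1, so H_0 ≅ Z.
  H_1: rank ker ∂_1 − rank ∂_2 = (12 − 8) − 0 = 4, and there is no ∂_2, so H_1 ≅ Z^4.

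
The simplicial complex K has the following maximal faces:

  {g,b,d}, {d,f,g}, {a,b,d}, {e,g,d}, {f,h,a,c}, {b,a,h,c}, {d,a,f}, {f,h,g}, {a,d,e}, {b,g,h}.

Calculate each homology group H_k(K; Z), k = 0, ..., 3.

H_0 = Z,  H_1 = 0,  H_2 = Z,  H_3 = 0.

We work with the vertex ordering a < b < c < d < e < f < g < h. The simplices of K, each written with vertices in increasing order, are:

  0-simplices (8): a, b, c, d, e, f, g, h
  1-simplices (19): ab, ac, ad, ae, af, ah, bc, bd, bg, bh, cf, ch, de, df, dg, eg, fg, fh, gh
  2-simplices (15): abc, abd, abh, acf, ach, ade, adf, afh, bch, bdg, bgh, cfh, deg, dfg, fgh
  3-simplices (2): abch, acfh

Hence C_0 ≅ Z^8, C_1 ≅ Z^19, C_2 ≅ Z^15, C_3 ≅ Z^2.

Boundary ∂_1: C_1 → C_0 sends each edge [p,q] (with p < q) to q − p.
The resulting 8×19 matrix has rank 7, and its Smith normal form has invariant factors (1,1,1,1,1,1,1).

The boundary map ∂_2: C_2 → C_1 sends each 2-simplex [p,q,r] to [q,r] − [p,r] + [p,q]. For instance
  ∂abh = bh − ah + ab,
  ∂acf = cf − af + ac.
This gives a 19×15 integer matrix of rank 12; reducing to Smith normal form yields diagonal entries (1,1,1,1,1,1,1,1,1,1,1,1).

Boundary ∂_3: C_3 → C_2 sends each 3-simplex σ to the alternating sum Σ_i (−1)^i (σ with its i-th vertex removed). For instance
  ∂abch = bch − ach + abh − abc,
  ∂acfh = cfh − afh + ach − acf.
The resulting 15×2 matrix has rank 2, and its Smith normal form has invariant factors (1,1).

Computing H_k = (kernel of ∂_k) / (image of ∂_{k+1}):

  H_0: rank C_0 − rank ∂_1 = 8 − 7 = 1, and the invariant factors of ∂_1 are all 1, so H_0 = Z.
  H_1: rank ker ∂_1 − rank ∂_2 = (19 − 7) − 12 = 0, and the invariant factors of ∂_2 are all 1, so H_1 = 0.
  H_2: rank ker ∂_2 − rank ∂_3 = (15 − 12) − 2 = 1, and the invariant factors of ∂_3 are all 1, so H_2 = Z.
  H_3: rank ker ∂_3 − rank ∂_4 = (2 − 2) − 0 = 0, and there is no ∂_4, so H_3 = 0.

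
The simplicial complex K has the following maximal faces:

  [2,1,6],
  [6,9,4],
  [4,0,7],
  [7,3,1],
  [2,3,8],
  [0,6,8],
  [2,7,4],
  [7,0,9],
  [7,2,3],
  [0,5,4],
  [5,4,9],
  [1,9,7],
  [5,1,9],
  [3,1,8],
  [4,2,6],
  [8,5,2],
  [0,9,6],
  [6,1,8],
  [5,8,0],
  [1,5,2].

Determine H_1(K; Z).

H_1 ≅ Z ⊕ Z/2.

We work with the vertex ordering 0 < 1 < 2 < 3 < 4 < 5 < 6 < 7 < 8 < 9. The simplices of K, each written with vertices in increasing order, are:

  0-simplices (10): [0], [1], [2], [3], [4], [5], [6], [7], [8], [9]
  1-simplices (30): (30 of them)
  2-simplices (20): (20 of them)

Hence C_0 ≅ Z^10, C_1 ≅ Z^30, C_2 ≅ Z^20.

∂_1: C_1 → C_0 maps an edge to its endpoints' difference, ∂[p,q] = q − p. For instance
  ∂[2,8] = [8] − [2].
As a 10×30 matrix over Z this has rank 9, with invariant factors (1,1,1,1,1,1,1,1,1).

∂_2: C_2 → C_1 sends each 2-simplex [p,q,r] to [q,r] − [p,r] + [p,q]. For instance
  ∂[0,7,9] = [7,9] − [0,9] + [0,7],
  ∂[1,5,9] = [5,9] − [1,9] + [1,5].
As a 30×20 matrix over Z this has rank 20, with invariant factors (1,1,1,1,1,1,1,1,1,1,1,1,1,1,1,1,1,1,1,2).

Now H_k = ker ∂_k / im ∂_{k+1}, so:

  H_1: rank ker ∂_1 − rank ∂_2 = (30 − 9) − 20 = 1, and ∂_2 has invariant factor 2 > 1, so H_1 = Z ⊕ Z/2.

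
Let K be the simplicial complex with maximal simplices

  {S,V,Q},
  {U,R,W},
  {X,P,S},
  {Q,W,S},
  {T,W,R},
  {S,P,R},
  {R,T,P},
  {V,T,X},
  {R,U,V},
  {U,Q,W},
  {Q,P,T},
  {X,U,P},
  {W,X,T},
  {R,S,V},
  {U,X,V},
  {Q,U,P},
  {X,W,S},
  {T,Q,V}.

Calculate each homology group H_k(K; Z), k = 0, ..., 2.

Fix the vertex order P < Q < R < S < T < U < V < W < X and write every simplex with vertices in increasing order. Then dim K = 2 and the simplices of K are:

  0-simplices (9): P, Q, R, S, T, U, V, W, X
  1-simplices (27): PQ, PR, PS, PT, PU, PX, QS, QT, QU, QV, QW, RS, RT, RU, RV, RW, SV, SW, SX, TV, TW, TX, UV, UW, UX, VX, WX
  2-simplices (18): PQT, PQU, PRS, PRT, PSX, PUX, QSV, QSW, QTV, QUW, RSV, RTW, RUV, RUW, SWX, TVX, TWX, UVX

so the chain groups are C_0 ≅ Z^9, C_1 ≅ Z^27, C_2 ≅ Z^18.

Boundary ∂_1: C_1 → C_0 sends each edge [p,q] (with p < q) to q − p. For instance
  ∂QU = U − Q.
This gives a 9×27 integer matrix of rank 8; reducing to Smith normal form yields diagonal entries (1,1,1,1,1,1,1,1).

The boundary map ∂_2: C_2 → C_1 sends each 2-simplex [p,q,r] to [q,r] − [p,r] + [p,q]. For instance
  ∂PRT = RT − PT + PR,
  ∂QTV = TV − QV + QT.
The 27×18 boundary matrix has rank 17 and Smith normal form diag(1,1,1,1,1,1,1,1,1,1,1,1,1,1,1,1,1).

Computing H_k = (kernel of ∂_k) / (image of ∂_{k+1}):

  H_0: rank C_0 − rank ∂_1 = 9 − 8 = 1, and the invariant factors of ∂_1 are all 1, so H_0 = Z.
  H_1: rank ker ∂_1 − rank ∂_2 = (27 − 8) − 17 = 2, and the invariant factors of ∂_2 are all 1, so H_1 = Z^2.
  H_2: rank ker ∂_2 − rank ∂_3 = (18 − 17) − 0 = 1, and there is no ∂_3, so H_2 = Z.

As a check, the Euler characteristic is 9 − 27 + 18 = 0, which agrees with 1 − 2 + 1 = 0.

H_0 = Z,  H_1 = Z^2,  H_2 = Z.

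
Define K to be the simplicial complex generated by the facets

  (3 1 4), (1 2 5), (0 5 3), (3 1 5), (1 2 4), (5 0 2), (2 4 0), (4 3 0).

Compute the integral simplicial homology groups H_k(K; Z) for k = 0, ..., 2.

Fix the vertex order 0 < 1 < 2 < 3 < 4 < 5 and write every simplex with vertices in increasing order. Then dim K = 2 and the simplices of K are:

  0-simplices (6): [0], [1], [2], [3], [4], [5]
  1-simplices (12): [0,2], [0,3], [0,4], [0,5], [1,2], [1,3], [1,4], [1,5], [2,4], [2,5], [3,4], [3,5]
  2-simplices (8): [0,2,4], [0,2,5], [0,3,4], [0,3,5], [1,2,4], [1,2,5], [1,3,4], [1,3,5]

so the chain groups are C_0 ≅ Z^6, C_1 ≅ Z^12, C_2 ≅ Z^8.

∂_1: C_1 → C_0 is given by ∂[p,q] = [q] − [p]. For instance
  ∂[0,3] = [3] − [0].
The resulting 6×12 matrix has rank 5, and its Smith normal form has invariant factors (1,1,1,1,1).

The boundary map ∂_2: C_2 → C_1 sends each 2-simplex [p,q,r] to [q,r] − [p,r] + [p,q]. For instance
  ∂[1,3,4] = [3,4] − [1,4] + [1,3],
  ∂[0,2,5] = [2,5] − [0,5] + [0,2].
The resulting 12×8 matrix has rank 7, and its Smith normal form has invariant factors (1,1,1,1,1,1,1).

Computing H_k = (kernel of ∂_k) / (image of ∂_{k+1}):

  H_0: rank C_0 − rank ∂_1 = 6 − 5 = 1, and the invariant factors of ∂_1 are all 1, so H_0 = Z.
  H_1: rank ker ∂_1 − rank ∂_2 = (12 − 5) − 7 = 0, and the invariant factors of ∂_2 are all 1, so H_1 = 0.
  H_2: rank ker ∂_2 − rank ∂_3 = (8 − 7) − 0 = 1, and there is no ∂_3, so H_2 = Z.

As a check, the Euler characteristic is 6 − 12 + 8 = 2, which agrees with 1 − 0 + 1 = 2.
(K is a triangulation of the 2-sphere S^2.)

H_0 = Z,  H_1 = 0,  H_2 = Z.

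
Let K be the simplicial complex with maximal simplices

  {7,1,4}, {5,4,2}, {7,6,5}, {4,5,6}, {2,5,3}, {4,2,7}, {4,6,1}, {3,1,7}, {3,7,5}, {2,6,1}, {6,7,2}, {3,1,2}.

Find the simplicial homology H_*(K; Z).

K has 7 vertices, 18 edges, 12 triangles.
rank ∂_0 = 0, rank ∂_1 = 6 ⇒ b_0 = 7 − 0 − 6 = 1; all invariant factors of ∂_1 are 1 so no torsion. So H_0 = Z.
rank ∂_1 = 6, rank ∂_2 = 12 ⇒ b_1 = 18 − 6 − 12 = 0; ∂_2 has invariant factor(s) [2] giving torsion. So H_1 = Z_2.
rank ∂_2 = 12, rank ∂_3 = 0 ⇒ b_2 = 12 − 12 − 0 = 0. So H_2 = 0.

H_0 ≅ Z,  H_1 ≅ Z_2,  H_2 = 0.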